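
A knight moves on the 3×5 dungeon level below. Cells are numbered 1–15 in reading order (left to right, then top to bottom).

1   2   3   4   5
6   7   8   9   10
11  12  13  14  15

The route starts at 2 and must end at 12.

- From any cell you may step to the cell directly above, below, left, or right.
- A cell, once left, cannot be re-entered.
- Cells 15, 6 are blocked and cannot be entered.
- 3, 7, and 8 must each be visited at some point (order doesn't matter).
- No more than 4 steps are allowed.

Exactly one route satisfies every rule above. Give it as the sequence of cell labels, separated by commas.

The budget equals the shortest possible length, so every move has to be on a shortest route through the required cells.
Route from 2: right to 3, down to 8, left to 7, down to 12 — 4 moves in all.
Check: all required cells visited; 4 ≤ 4 moves.

2, 3, 8, 7, 12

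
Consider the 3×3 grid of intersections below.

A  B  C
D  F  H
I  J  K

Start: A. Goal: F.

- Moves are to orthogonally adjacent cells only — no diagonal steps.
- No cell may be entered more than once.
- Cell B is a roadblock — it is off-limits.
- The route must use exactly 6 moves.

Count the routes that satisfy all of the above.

1

Need simple routes of exactly 6 moves from A to F (Manhattan distance 2, so 2 moves are spent on a detour and 2 undoing it).
Enumerating: A D I J K H F.
That gives 1 route.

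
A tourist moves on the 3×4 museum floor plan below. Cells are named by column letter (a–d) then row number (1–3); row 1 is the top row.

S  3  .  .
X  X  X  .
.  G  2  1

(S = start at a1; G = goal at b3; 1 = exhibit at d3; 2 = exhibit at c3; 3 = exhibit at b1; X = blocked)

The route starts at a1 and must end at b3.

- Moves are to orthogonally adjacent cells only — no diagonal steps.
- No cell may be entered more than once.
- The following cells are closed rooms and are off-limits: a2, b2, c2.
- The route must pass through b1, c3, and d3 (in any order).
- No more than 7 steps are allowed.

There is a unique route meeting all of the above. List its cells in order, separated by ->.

a1 -> b1 -> c1 -> d1 -> d2 -> d3 -> c3 -> b3

Any route must reach b1, c3, and d3 and still end at b3 within 7 moves, so the order of the required stops is forced.
Route from a1: 3× right (reaching d1), 2× down (reaching d3), 2× left (reaching b3) — 7 moves in all.
Check: all required cells visited; 7 ≤ 7 moves.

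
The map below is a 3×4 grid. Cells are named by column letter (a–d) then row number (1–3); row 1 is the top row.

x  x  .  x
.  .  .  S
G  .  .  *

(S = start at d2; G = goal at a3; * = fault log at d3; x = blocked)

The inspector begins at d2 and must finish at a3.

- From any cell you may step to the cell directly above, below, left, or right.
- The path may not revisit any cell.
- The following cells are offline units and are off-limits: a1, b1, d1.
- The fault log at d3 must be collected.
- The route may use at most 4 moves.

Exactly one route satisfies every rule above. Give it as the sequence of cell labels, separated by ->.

d2 -> d3 -> c3 -> b3 -> a3

The budget equals the shortest possible length, so every move has to be on a shortest route through the required cells.
Route from d2: down to d3, 3× left (reaching a3) — 4 moves in all.
Check: all required cells visited; 4 ≤ 4 moves.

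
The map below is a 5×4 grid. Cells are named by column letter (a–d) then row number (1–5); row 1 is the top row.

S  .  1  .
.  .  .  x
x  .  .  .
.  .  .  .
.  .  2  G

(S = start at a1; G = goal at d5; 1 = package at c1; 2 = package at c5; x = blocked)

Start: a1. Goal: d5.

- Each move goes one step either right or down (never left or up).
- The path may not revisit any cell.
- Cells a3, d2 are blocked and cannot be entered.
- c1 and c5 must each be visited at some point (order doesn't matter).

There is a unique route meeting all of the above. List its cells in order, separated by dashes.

a1 - b1 - c1 - c2 - c3 - c4 - c5 - d5

Moves only go right or down, so the column and row indices never decrease.
Route from a1: right 2 to c1, down 4 to c5, right 1 to d5 — 7 moves in all.
Check: all required cells visited.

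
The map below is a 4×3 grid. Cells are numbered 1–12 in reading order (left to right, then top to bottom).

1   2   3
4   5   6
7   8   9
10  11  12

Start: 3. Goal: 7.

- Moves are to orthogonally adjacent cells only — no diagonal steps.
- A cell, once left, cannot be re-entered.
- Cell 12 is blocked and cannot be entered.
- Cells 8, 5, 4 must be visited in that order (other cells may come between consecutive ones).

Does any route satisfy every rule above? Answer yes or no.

yes

One route that works: 3 → 6 → 9 → 8 → 5 → 4 → 7.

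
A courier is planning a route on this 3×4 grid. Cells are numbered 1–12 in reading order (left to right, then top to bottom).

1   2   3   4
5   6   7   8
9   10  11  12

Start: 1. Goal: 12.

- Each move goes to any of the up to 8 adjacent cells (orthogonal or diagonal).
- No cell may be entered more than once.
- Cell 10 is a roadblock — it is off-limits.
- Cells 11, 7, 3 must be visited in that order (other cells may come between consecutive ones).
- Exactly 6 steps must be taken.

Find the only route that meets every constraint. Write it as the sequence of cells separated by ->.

The waypoints must appear in the order 11, 7, 3, with no cell reused.
Route from 1: down-right 2 to 11, up 2 to 3, down-right 1 to 8, down 1 to 12 — 6 moves in all.
Check: order respected (11 at step 2, 7 at step 3, 3 at step 4); 6 moves as required.

1 -> 6 -> 11 -> 7 -> 3 -> 8 -> 12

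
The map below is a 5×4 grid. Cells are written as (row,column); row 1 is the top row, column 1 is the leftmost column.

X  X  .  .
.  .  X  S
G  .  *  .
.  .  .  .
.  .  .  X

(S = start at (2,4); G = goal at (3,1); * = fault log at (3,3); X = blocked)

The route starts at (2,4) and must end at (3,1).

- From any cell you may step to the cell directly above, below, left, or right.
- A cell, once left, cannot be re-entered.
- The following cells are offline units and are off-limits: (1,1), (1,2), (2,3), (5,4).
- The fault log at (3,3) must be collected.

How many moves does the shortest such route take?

Any route passes through (3,3) somewhere between (2,4) and (3,1). Summing Manhattan distances along the two legs ((2,4) → (3,3) → (3,1)) gives a lower bound of 2 + 2 = 4 moves.
A route of 4 moves achieves this: (2,4) → (3,4) → (3,3) → (3,2) → (3,1).
Since 4 matches the lower bound, it is optimal.

4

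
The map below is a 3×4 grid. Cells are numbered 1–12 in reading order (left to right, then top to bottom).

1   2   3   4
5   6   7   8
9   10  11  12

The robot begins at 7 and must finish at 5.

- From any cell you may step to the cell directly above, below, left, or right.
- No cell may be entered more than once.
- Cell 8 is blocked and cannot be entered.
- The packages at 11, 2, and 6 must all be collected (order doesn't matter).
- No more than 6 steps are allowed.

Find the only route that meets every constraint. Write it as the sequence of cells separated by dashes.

7 - 11 - 10 - 6 - 2 - 1 - 5

The budget equals the shortest possible length, so every move has to be on a shortest route through the required cells.
Route from 7: down to 11, left to 10, 2× up (reaching 2), left to 1, down to 5 — 6 moves in all.
Check: all required cells visited; 6 ≤ 6 moves.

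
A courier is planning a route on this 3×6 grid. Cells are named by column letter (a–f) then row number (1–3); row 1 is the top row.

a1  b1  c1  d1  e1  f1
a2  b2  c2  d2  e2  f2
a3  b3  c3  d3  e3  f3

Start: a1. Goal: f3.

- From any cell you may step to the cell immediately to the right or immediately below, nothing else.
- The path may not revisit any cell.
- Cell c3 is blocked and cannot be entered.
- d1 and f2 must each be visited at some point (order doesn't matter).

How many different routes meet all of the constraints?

3

A right/down-only route from a1 to f3 makes exactly 2 down-moves and 5 right-moves in some order.
With no other constraints that would be C(7,2) = 21 routes.
A monotone route can only reach the required cells in the order d1, f2, so split there and multiply the segment counts (each segment already excludes blocked cells): a1→d1: 1; d1→f2: 3; f2→f3: 1; product = 3.
That gives 3 routes.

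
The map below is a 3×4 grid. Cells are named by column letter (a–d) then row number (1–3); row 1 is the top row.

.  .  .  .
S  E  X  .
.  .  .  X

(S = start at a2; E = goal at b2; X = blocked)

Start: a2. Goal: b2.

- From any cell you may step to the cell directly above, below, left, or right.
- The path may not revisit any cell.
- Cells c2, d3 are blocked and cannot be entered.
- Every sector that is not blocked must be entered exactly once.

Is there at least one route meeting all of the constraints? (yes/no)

no

Cell d2 has only one open neighbour but is neither the start nor the goal, so a Hamiltonian route would have to both enter and leave it through the same neighbour — impossible without revisiting.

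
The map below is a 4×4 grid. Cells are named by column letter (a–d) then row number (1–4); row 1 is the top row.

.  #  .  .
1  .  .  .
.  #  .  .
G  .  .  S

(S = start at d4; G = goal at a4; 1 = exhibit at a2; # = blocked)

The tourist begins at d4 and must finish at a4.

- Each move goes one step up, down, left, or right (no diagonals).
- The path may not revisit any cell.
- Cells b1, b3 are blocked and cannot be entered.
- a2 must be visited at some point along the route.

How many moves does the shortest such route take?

7

Any route passes through a2 somewhere between d4 and a4. Summing Manhattan distances along the two legs (d4 → a2 → a4) gives a lower bound of 5 + 2 = 7 moves.
A route of 7 moves achieves this: d4 → d3 → d2 → c2 → b2 → a2 → a3 → a4.
Since 7 matches the lower bound, it is optimal.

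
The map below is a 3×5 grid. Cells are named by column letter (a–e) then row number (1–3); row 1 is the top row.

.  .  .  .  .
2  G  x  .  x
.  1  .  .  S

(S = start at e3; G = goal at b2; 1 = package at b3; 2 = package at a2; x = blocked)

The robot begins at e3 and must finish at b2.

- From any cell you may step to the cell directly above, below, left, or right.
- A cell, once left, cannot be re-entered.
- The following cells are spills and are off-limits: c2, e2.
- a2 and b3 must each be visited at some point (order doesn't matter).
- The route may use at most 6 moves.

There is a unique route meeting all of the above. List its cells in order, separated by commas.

The budget equals the shortest possible length, so every move has to be on a shortest route through the required cells.
Route from e3: 4× left (reaching a3), up to a2, right to b2 — 6 moves in all.
Check: all required cells visited; 6 ≤ 6 moves.

e3, d3, c3, b3, a3, a2, b2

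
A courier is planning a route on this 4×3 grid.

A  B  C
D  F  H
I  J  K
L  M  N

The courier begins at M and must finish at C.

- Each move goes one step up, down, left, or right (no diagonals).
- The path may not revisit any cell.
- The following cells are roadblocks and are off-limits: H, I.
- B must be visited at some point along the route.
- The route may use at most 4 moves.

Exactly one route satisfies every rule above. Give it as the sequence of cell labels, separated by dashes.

M - J - F - B - C

The 4-move cap with required stops at B leaves no slack for detours.
Route from M: up 3 to B, right 1 to C — 4 moves in all.
Check: all required cells visited; 4 ≤ 4 moves.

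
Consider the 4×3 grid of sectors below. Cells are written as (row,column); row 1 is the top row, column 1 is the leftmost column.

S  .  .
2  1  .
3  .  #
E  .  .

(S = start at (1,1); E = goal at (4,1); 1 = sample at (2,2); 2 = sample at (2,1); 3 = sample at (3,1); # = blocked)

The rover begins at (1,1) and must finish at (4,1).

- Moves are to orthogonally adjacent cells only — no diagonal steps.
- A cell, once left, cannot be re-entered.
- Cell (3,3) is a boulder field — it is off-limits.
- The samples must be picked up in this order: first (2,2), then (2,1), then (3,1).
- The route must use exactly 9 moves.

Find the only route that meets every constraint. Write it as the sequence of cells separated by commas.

(1,1), (1,2), (1,3), (2,3), (2,2), (2,1), (3,1), (3,2), (4,2), (4,1)

The waypoints must appear in the order (2,2), (2,1), (3,1), with no cell reused.
Route from (1,1): 2× right (reaching (1,3)), down to (2,3), 2× left (reaching (2,1)), down to (3,1), right to (3,2), down to (4,2), left to (4,1) — 9 moves in all.
Check: order respected (1 at step 4, 2 at step 5, 3 at step 6); 9 moves as required.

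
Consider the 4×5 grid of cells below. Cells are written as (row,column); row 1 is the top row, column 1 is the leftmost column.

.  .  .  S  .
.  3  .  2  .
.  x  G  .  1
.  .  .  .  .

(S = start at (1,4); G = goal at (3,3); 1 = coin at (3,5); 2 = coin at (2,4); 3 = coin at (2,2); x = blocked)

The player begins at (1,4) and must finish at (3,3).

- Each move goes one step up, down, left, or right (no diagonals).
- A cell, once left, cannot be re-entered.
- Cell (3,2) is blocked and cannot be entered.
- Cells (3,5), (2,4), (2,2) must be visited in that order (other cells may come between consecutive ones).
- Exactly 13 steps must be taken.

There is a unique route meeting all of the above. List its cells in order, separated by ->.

The waypoints must appear in the order (3,5), (2,4), (2,2), with no cell reused.
Route from (1,4): right 1 to (1,5), down 2 to (3,5), left 1 to (3,4), up 1 to (2,4), left 3 to (2,1), down 2 to (4,1), right 2 to (4,3), up 1 to (3,3) — 13 moves in all.
Check: order respected (1 at step 3, 2 at step 5, 3 at step 7); 13 moves as required.

(1,4) -> (1,5) -> (2,5) -> (3,5) -> (3,4) -> (2,4) -> (2,3) -> (2,2) -> (2,1) -> (3,1) -> (4,1) -> (4,2) -> (4,3) -> (3,3)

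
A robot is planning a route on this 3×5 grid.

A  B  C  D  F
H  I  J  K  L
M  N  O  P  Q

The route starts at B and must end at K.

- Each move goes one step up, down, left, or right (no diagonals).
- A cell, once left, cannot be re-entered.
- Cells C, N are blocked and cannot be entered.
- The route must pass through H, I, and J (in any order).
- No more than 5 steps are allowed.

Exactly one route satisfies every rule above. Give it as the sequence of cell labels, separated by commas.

B, A, H, I, J, K

The 5-move cap with required stops at H, I, J leaves no slack for detours.
Route from B: left to A, down to H, 3× right (reaching K) — 5 moves in all.
Check: all required cells visited; 5 ≤ 5 moves.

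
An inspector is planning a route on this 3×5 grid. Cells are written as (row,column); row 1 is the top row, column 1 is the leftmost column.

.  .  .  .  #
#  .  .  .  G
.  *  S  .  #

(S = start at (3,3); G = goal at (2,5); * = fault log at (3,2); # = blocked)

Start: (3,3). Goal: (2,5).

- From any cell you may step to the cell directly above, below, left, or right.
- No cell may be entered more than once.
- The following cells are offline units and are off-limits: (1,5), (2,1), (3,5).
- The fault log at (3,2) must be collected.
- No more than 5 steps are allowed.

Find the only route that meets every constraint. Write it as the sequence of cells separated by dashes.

(3,3) - (3,2) - (2,2) - (2,3) - (2,4) - (2,5)

The budget equals the shortest possible length, so every move has to be on a shortest route through the required cells.
Route from (3,3): left 1 to (3,2), up 1 to (2,2), right 3 to (2,5) — 5 moves in all.
Check: all required cells visited; 5 ≤ 5 moves.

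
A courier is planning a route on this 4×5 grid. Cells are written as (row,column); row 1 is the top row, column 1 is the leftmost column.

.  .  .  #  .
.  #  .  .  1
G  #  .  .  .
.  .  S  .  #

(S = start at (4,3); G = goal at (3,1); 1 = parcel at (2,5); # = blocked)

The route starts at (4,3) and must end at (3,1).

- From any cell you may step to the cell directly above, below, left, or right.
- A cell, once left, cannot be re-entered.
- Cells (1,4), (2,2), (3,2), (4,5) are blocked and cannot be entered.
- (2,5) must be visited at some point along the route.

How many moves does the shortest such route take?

11

Any route passes through (2,5) somewhere between (4,3) and (3,1). Summing Manhattan distances along the two legs ((4,3) → (2,5) → (3,1)) gives a lower bound of 4 + 5 = 9 moves.
That bound ignores the blocked cells. Measuring each leg by the fewest moves that actually steer around them ((4,3)→(2,5): 4; (2,5)→(3,1): 7) raises the lower bound to 11.
A route of 11 moves exists: (4,3) → (3,3) → (3,4) → (3,5) → (2,5) → (2,4) → (2,3) → (1,3) → (1,2) → (1,1) → (2,1) → (3,1).
Since 11 matches that lower bound, it is optimal.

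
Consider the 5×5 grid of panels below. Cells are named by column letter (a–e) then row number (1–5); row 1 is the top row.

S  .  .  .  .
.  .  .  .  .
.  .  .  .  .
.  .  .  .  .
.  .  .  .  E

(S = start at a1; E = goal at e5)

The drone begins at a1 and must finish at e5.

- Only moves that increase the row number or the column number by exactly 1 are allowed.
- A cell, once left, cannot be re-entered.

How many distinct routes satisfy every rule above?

70

A right/down-only route from a1 to e5 makes exactly 4 down-moves and 4 right-moves in some order.
With no other constraints that would be C(8,4) = 70 routes.
That gives 70 routes.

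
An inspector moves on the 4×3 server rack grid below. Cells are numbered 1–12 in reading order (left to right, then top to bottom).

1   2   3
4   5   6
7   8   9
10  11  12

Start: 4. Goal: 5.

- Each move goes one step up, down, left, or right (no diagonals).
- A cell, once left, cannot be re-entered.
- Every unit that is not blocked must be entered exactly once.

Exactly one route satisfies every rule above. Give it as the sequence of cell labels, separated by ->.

4 -> 1 -> 2 -> 3 -> 6 -> 9 -> 12 -> 11 -> 10 -> 7 -> 8 -> 5

Need to visit all 12 open cells exactly once, starting at 4 and ending at 5.
Cell 10 has only two open neighbours (7 and 11), so the path must pass straight through it: one of those is the cell it's entered from and the other is where it exits.
Route from 4: up to 1, 2× right (reaching 3), 3× down (reaching 12), 2× left (reaching 10), up to 7, right to 8, up to 5 — 11 moves in all.
Check: all 12 open cells covered.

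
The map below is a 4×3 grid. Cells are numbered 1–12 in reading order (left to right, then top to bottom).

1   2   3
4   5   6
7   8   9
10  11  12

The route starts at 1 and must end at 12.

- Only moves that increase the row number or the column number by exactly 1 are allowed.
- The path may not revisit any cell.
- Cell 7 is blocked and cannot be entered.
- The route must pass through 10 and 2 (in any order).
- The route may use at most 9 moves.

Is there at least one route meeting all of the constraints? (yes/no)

no

10 is below but to the left of 2: going 2 → 10 would need a leftward move and 10 → 2 an upward move, so no right/down-only route can visit both required cells.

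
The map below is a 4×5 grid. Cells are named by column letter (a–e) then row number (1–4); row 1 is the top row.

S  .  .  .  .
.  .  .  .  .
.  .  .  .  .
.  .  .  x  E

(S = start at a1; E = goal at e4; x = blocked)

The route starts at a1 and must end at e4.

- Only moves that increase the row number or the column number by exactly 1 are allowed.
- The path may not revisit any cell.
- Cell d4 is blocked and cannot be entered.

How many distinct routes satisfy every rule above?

15

A right/down-only route from a1 to e4 makes exactly 3 down-moves and 4 right-moves in some order.
With no other constraints that would be C(7,3) = 35 routes.
Subtract routes through each blocked cell (inclusion–exclusion for overlaps): − through d4: 20 → 15.
That gives 15 routes.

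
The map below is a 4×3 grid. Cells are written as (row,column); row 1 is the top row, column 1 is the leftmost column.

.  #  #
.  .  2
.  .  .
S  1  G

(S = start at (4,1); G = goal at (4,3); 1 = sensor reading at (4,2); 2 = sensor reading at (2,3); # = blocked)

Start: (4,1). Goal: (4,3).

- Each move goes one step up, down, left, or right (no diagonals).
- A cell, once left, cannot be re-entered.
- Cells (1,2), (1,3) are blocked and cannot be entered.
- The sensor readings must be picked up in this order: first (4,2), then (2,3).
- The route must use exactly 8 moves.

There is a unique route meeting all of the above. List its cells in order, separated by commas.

(4,1), (4,2), (3,2), (3,1), (2,1), (2,2), (2,3), (3,3), (4,3)

The waypoints must appear in the order (4,2), (2,3), with no cell reused.
Route from (4,1): right 1 to (4,2), up 1 to (3,2), left 1 to (3,1), up 1 to (2,1), right 2 to (2,3), down 2 to (4,3) — 8 moves in all.
Check: order respected (1 at step 1, 2 at step 6); 8 moves as required.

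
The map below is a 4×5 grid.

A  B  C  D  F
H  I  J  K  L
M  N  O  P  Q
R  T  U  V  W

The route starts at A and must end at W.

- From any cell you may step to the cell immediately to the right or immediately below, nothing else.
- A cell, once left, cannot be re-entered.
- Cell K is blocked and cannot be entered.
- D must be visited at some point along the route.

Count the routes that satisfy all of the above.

1

A right/down-only route from A to W makes exactly 3 down-moves and 4 right-moves in some order.
With no other constraints that would be C(7,3) = 35 routes.
Split at D and multiply the segment counts (each segment already excludes blocked cells): A→D: 1; D→W: 1; product = 1.
That gives 1 route.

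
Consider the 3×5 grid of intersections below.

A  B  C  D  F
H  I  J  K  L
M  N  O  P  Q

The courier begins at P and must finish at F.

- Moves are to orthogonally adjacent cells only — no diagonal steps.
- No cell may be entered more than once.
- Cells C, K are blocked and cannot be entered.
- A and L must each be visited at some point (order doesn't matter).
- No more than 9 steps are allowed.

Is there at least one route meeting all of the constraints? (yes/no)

no

Every way from A onward to F runs back through P, which the route has already used — so it cannot be completed without a revisit.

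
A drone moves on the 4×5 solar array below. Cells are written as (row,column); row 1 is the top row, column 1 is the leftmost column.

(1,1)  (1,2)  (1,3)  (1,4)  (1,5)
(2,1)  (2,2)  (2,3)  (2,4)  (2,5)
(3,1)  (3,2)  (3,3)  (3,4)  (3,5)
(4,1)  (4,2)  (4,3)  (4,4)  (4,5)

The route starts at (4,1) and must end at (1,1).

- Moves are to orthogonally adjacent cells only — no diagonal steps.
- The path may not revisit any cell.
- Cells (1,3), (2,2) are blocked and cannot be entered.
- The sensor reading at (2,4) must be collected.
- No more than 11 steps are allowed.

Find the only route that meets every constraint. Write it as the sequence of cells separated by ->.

(4,1) -> (4,2) -> (4,3) -> (4,4) -> (3,4) -> (2,4) -> (2,3) -> (3,3) -> (3,2) -> (3,1) -> (2,1) -> (1,1)

The 11-move cap with required stops at (2,4) leaves no slack for detours.
Route from (4,1): right 3 to (4,4), up 2 to (2,4), left 1 to (2,3), down 1 to (3,3), left 2 to (3,1), up 2 to (1,1) — 11 moves in all.
Check: all required cells visited; 11 ≤ 11 moves.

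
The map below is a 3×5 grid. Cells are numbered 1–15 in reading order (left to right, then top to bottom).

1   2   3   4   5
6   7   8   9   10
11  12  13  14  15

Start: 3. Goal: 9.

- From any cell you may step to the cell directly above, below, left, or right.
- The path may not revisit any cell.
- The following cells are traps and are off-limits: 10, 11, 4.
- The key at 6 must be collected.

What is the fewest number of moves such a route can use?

6

Any route passes through 6 somewhere between 3 and 9. Summing Manhattan distances along the two legs (3 → 6 → 9) gives a lower bound of 3 + 3 = 6 moves.
A route of 6 moves achieves this: 3 → 2 → 1 → 6 → 7 → 8 → 9.
Since 6 matches the lower bound, it is optimal.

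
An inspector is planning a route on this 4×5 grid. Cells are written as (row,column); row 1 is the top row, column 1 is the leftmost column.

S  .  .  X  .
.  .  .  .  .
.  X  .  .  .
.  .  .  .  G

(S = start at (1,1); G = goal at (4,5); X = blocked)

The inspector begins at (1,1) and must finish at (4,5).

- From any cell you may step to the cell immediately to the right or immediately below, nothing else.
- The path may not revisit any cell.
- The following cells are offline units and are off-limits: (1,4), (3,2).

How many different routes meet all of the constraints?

A right/down-only route from (1,1) to (4,5) makes exactly 3 down-moves and 4 right-moves in some order.
With no other constraints that would be C(7,3) = 35 routes.
Subtract routes through each blocked cell (inclusion–exclusion for overlaps): − through (1,4): 4 − through (3,2): 12 → 19.
That gives 19 routes.

19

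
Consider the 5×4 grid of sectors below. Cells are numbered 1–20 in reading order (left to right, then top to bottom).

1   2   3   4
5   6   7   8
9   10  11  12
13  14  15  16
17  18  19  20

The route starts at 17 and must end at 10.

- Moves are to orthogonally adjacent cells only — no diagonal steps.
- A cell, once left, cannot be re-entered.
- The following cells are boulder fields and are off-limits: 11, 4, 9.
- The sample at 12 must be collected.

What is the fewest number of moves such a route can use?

9

Any route passes through 12 somewhere between 17 and 10. Summing Manhattan distances along the two legs (17 → 12 → 10) gives a lower bound of 5 + 2 = 7 moves.
That bound ignores the blocked cells. Measuring each leg by the fewest moves that actually steer around them (17→12: 5; 12→10: 4) raises the lower bound to 9.
A route of 9 moves exists: 17 → 13 → 14 → 15 → 16 → 12 → 8 → 7 → 6 → 10.
Since 9 matches that lower bound, it is optimal.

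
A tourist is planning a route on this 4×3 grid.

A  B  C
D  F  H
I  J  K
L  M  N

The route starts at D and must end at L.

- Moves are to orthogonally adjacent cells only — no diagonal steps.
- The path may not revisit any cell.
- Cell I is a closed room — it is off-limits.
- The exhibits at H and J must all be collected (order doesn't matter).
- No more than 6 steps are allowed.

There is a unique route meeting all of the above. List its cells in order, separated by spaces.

D F H K J M L

The 6-move cap with required stops at H, J leaves no slack for detours.
Route from D: right 2 to H, down 1 to K, left 1 to J, down 1 to M, left 1 to L — 6 moves in all.
Check: all required cells visited; 6 ≤ 6 moves.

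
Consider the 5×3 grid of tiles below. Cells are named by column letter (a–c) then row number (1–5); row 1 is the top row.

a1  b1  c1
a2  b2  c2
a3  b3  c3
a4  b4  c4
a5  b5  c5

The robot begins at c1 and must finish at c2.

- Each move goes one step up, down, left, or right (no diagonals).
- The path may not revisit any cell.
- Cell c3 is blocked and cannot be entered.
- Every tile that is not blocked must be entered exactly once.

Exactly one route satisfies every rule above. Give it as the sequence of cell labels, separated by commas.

c1, b1, a1, a2, a3, a4, a5, b5, c5, c4, b4, b3, b2, c2

Need to visit all 14 open cells exactly once, starting at c1 and ending at c2.
Route from c1: 2× left (reaching a1), 4× down (reaching a5), 2× right (reaching c5), up to c4, left to b4, 2× up (reaching b2), right to c2 — 13 moves in all.
Check: all 14 open cells covered.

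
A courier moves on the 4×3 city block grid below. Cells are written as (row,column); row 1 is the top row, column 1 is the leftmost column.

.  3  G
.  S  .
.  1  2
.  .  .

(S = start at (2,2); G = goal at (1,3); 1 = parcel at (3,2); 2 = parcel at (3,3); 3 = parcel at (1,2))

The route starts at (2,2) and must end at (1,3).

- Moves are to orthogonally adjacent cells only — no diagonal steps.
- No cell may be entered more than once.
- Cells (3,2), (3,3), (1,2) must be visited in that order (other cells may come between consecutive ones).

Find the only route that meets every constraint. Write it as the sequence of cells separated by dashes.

(2,2) - (3,2) - (3,3) - (4,3) - (4,2) - (4,1) - (3,1) - (2,1) - (1,1) - (1,2) - (1,3)

The waypoints must appear in the order (3,2), (3,3), (1,2), with no cell reused.
Route from (2,2): down 1 to (3,2), right 1 to (3,3), down 1 to (4,3), left 2 to (4,1), up 3 to (1,1), right 2 to (1,3) — 10 moves in all.
Check: order respected (1 at step 1, 2 at step 2, 3 at step 9).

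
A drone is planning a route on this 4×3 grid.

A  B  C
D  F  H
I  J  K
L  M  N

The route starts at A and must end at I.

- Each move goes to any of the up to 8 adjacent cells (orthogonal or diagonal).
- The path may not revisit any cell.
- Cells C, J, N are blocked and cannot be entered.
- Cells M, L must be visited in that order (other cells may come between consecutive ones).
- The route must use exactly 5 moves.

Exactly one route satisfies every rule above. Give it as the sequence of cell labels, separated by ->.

The waypoints must appear in the order M, L, with no cell reused.
Route from A: down-right 2 to K, down-left 1 to M, left 1 to L, up 1 to I — 5 moves in all.
Check: order respected (M at step 3, L at step 4); 5 moves as required.

A -> F -> K -> M -> L -> I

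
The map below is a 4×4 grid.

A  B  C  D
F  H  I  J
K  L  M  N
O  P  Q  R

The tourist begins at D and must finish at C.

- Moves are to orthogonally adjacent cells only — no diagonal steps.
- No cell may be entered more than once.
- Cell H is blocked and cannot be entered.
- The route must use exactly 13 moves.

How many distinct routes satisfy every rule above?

3

Need simple routes of exactly 13 moves from D to C (Manhattan distance 1, so 6 moves are spent on a detour and 6 undoing it).
Enumerating: D J N R Q M L P O K F A B C | D J I M N R Q P L K F A B C | D J I M N R Q P O K F A B C.
That gives 3 routes.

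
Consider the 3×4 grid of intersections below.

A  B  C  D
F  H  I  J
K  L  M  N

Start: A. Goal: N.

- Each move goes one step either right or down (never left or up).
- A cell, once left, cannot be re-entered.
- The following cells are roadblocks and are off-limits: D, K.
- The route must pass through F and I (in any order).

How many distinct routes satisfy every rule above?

A right/down-only route from A to N makes exactly 2 down-moves and 3 right-moves in some order.
With no other constraints that would be C(5,2) = 10 routes.
A monotone route can only reach the required cells in the order F, I, so split there and multiply the segment counts (each segment already excludes blocked cells): A→F: 1; F→I: 1; I→N: 2; product = 2.
That gives 2 routes.

2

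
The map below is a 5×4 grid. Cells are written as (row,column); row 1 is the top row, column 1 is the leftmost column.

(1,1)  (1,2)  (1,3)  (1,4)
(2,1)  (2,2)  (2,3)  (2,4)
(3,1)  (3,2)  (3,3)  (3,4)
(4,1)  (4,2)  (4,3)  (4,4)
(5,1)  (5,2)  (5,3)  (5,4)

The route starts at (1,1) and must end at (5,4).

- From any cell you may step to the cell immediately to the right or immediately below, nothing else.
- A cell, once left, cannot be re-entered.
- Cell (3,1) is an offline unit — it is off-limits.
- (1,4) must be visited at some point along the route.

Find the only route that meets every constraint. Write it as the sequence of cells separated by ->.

(1,1) -> (1,2) -> (1,3) -> (1,4) -> (2,4) -> (3,4) -> (4,4) -> (5,4)

Moves only go right or down, so the column and row indices never decrease.
Route from (1,1): 3× right (reaching (1,4)), 4× down (reaching (5,4)) — 7 moves in all.
Check: all required cells visited.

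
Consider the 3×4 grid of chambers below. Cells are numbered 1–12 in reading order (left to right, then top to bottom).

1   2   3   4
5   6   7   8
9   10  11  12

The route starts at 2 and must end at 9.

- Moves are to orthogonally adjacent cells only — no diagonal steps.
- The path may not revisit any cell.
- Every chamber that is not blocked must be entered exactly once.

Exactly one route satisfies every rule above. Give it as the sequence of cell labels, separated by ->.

2 -> 1 -> 5 -> 6 -> 7 -> 3 -> 4 -> 8 -> 12 -> 11 -> 10 -> 9

Need to visit all 12 open cells exactly once, starting at 2 and ending at 9.
Cell 4 has only two open neighbours (8 and 3), so the path must pass straight through it: one of those is the cell it's entered from and the other is where it exits.
Route from 2: left to 1, down to 5, 2× right (reaching 7), up to 3, right to 4, 2× down (reaching 12), 3× left (reaching 9) — 11 moves in all.
Check: all 12 open cells covered.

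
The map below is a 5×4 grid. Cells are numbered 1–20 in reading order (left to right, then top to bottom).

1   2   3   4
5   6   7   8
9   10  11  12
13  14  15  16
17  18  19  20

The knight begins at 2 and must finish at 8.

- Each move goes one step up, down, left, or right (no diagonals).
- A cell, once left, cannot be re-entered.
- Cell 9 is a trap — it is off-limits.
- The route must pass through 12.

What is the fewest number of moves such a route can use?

5

Any route passes through 12 somewhere between 2 and 8. Summing Manhattan distances along the two legs (2 → 12 → 8) gives a lower bound of 4 + 1 = 5 moves.
A route of 5 moves achieves this: 2 → 6 → 10 → 11 → 12 → 8.
Since 5 matches the lower bound, it is optimal.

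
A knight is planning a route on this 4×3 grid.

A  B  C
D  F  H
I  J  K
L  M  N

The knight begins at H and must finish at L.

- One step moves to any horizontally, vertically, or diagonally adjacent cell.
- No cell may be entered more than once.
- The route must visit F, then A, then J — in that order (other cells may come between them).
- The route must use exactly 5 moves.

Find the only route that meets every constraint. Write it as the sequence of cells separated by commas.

H, F, A, D, J, L

The waypoints must appear in the order F, A, J, with no cell reused.
Route from H: left to F, up-left to A, down to D, down-right to J, down-left to L — 5 moves in all.
Check: order respected (F at step 1, A at step 2, J at step 4); 5 moves as required.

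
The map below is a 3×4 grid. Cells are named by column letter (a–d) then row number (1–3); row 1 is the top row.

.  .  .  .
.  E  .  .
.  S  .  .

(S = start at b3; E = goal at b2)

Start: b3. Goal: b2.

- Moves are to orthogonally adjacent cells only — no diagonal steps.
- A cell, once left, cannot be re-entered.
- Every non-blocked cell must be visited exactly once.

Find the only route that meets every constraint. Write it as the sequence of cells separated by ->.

Need to visit all 12 open cells exactly once, starting at b3 and ending at b2.
Cell a3 has only two open neighbours (a2 and b3), so the path must pass straight through it: one of those is the cell it's entered from and the other is where it exits.
Route from b3: left 1 to a3, up 2 to a1, right 3 to d1, down 2 to d3, left 1 to c3, up 1 to c2, left 1 to b2 — 11 moves in all.
Check: all 12 open cells covered.

b3 -> a3 -> a2 -> a1 -> b1 -> c1 -> d1 -> d2 -> d3 -> c3 -> c2 -> b2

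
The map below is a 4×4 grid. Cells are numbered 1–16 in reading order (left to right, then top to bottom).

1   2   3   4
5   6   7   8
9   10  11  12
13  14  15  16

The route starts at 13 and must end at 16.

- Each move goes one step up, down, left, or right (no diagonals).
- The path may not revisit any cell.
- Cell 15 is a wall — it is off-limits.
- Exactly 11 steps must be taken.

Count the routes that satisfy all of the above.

Need simple routes of exactly 11 moves from 13 to 16 (Manhattan distance 3, so 4 moves are spent on a detour and 4 undoing it).
Branch systematically from the start, pruning whenever the remaining move budget drops below the Manhattan distance to 16 or differs from it in parity. Grouping the completions by first move — via 9: 11; via 14: 14 — and summing: 11 + 14 = 25.
That gives 25 routes.

25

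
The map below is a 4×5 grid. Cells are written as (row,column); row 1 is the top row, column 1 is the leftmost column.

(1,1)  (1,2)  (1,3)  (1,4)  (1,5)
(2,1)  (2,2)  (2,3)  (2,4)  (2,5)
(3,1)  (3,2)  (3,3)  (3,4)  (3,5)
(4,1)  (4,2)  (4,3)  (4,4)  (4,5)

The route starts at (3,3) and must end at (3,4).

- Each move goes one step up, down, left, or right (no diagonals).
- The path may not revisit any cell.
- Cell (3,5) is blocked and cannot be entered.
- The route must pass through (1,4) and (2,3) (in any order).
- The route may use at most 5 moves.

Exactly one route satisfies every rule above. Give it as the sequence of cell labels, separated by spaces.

(3,3) (2,3) (1,3) (1,4) (2,4) (3,4)

The 5-move cap with required stops at (1,4), (2,3) leaves no slack for detours.
Route from (3,3): 2× up (reaching (1,3)), right to (1,4), 2× down (reaching (3,4)) — 5 moves in all.
Check: all required cells visited; 5 ≤ 5 moves.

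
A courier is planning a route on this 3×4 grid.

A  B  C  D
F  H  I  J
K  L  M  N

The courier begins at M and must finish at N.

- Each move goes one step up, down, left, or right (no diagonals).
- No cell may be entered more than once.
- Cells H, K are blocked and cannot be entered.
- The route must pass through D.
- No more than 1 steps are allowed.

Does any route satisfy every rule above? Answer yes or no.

Even ignoring the no-revisit rule, getting from M to N via D needs at least 3 + 2 = 5 moves (Manhattan distance per leg), which exceeds the 1-move limit.

no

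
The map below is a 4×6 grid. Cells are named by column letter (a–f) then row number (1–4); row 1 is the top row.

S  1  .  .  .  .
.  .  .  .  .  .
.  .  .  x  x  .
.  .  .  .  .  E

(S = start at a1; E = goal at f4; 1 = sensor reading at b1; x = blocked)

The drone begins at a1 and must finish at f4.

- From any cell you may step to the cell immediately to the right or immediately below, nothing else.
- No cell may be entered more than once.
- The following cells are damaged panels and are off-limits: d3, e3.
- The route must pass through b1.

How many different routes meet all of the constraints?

A right/down-only route from a1 to f4 makes exactly 3 down-moves and 5 right-moves in some order.
With no other constraints that would be C(8,3) = 56 routes.
Split at b1 and multiply the segment counts (each segment already excludes blocked cells): a1→b1: 1; b1→f4: 9; product = 9.
That gives 9 routes.

9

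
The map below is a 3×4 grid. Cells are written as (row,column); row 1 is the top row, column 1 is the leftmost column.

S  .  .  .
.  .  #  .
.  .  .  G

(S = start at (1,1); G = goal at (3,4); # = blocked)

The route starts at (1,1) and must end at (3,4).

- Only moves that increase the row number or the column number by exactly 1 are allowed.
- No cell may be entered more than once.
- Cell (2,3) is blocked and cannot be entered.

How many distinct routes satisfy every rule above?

A right/down-only route from (1,1) to (3,4) makes exactly 2 down-moves and 3 right-moves in some order.
With no other constraints that would be C(5,2) = 10 routes.
Subtract routes through each blocked cell (inclusion–exclusion for overlaps): − through (2,3): 6 → 4.
That gives 4 routes.

4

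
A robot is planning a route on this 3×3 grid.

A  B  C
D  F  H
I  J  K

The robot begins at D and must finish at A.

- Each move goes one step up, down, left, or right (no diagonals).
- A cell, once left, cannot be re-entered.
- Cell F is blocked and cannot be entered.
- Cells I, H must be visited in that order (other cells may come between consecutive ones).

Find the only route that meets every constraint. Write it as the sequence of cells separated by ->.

The waypoints must appear in the order I, H, with no cell reused.
Route from D: down 1 to I, right 2 to K, up 2 to C, left 2 to A — 7 moves in all.
Check: order respected (I at step 1, H at step 4).

D -> I -> J -> K -> H -> C -> B -> A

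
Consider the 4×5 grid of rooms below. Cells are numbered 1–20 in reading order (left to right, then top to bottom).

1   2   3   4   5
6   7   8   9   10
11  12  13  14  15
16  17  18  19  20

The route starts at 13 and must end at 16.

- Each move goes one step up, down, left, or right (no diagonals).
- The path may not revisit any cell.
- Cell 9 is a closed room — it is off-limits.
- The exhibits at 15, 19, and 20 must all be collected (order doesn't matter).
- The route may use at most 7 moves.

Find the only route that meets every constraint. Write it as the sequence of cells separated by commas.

13, 14, 15, 20, 19, 18, 17, 16

The budget equals the shortest possible length, so every move has to be on a shortest route through the required cells.
Route from 13: right 2 to 15, down 1 to 20, left 4 to 16 — 7 moves in all.
Check: all required cells visited; 7 ≤ 7 moves.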